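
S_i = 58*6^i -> [58, 348, 2088, 12528, 75168]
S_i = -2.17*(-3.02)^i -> [-2.17, 6.55, -19.79, 59.77, -180.5]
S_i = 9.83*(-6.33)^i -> [9.83, -62.22, 393.88, -2493.24, 15782.23]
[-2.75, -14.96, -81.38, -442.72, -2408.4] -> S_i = -2.75*5.44^i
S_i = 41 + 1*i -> [41, 42, 43, 44, 45]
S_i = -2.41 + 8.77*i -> [-2.41, 6.36, 15.13, 23.9, 32.67]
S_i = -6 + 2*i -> [-6, -4, -2, 0, 2]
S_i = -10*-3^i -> [-10, 30, -90, 270, -810]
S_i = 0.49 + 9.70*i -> [0.49, 10.19, 19.89, 29.59, 39.29]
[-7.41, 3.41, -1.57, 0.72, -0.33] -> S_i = -7.41*(-0.46)^i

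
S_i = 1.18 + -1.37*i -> [1.18, -0.19, -1.56, -2.93, -4.3]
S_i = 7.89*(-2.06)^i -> [7.89, -16.25, 33.48, -68.97, 142.08]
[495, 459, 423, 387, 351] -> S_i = 495 + -36*i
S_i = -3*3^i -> [-3, -9, -27, -81, -243]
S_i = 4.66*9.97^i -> [4.66, 46.46, 463.21, 4618.19, 46043.31]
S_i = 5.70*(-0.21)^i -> [5.7, -1.2, 0.25, -0.05, 0.01]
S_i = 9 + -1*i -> [9, 8, 7, 6, 5]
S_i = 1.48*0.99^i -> [1.48, 1.47, 1.45, 1.44, 1.42]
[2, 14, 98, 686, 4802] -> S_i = 2*7^i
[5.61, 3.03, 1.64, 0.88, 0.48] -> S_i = 5.61*0.54^i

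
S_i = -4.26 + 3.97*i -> [-4.26, -0.29, 3.68, 7.65, 11.62]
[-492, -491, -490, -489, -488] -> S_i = -492 + 1*i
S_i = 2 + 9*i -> [2, 11, 20, 29, 38]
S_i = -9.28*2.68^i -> [-9.28, -24.87, -66.65, -178.63, -478.73]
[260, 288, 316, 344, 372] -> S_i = 260 + 28*i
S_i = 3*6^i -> [3, 18, 108, 648, 3888]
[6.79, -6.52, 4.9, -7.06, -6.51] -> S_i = Random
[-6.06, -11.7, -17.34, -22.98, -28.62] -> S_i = -6.06 + -5.64*i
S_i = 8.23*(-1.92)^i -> [8.23, -15.8, 30.34, -58.25, 111.84]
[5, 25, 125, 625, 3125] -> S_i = 5*5^i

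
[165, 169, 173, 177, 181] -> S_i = 165 + 4*i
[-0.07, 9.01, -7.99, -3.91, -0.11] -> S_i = Random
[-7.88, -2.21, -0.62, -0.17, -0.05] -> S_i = -7.88*0.28^i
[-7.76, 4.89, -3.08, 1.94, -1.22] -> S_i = -7.76*(-0.63)^i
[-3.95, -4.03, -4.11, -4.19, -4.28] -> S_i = -3.95*1.02^i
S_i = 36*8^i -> [36, 288, 2304, 18432, 147456]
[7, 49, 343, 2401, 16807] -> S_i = 7*7^i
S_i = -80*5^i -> [-80, -400, -2000, -10000, -50000]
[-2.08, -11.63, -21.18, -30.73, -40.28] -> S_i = -2.08 + -9.55*i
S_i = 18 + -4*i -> [18, 14, 10, 6, 2]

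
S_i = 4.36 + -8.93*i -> [4.36, -4.57, -13.5, -22.43, -31.36]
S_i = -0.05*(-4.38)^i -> [-0.05, 0.22, -0.96, 4.2, -18.4]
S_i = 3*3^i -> [3, 9, 27, 81, 243]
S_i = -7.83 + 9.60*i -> [-7.83, 1.77, 11.37, 20.97, 30.57]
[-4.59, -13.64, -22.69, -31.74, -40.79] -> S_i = -4.59 + -9.05*i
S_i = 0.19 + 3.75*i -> [0.19, 3.94, 7.69, 11.44, 15.19]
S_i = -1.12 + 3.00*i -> [-1.12, 1.88, 4.88, 7.88, 10.88]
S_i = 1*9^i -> [1, 9, 81, 729, 6561]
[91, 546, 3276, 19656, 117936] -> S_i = 91*6^i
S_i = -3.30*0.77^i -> [-3.3, -2.54, -1.96, -1.51, -1.16]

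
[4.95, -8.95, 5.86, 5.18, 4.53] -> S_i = Random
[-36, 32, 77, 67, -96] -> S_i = Random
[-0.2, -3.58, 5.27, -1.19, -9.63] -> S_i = Random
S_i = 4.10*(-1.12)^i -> [4.1, -4.59, 5.14, -5.76, 6.45]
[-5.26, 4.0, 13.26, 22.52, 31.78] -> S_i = -5.26 + 9.26*i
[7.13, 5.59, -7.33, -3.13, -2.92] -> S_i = Random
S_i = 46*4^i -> [46, 184, 736, 2944, 11776]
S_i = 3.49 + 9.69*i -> [3.49, 13.18, 22.87, 32.56, 42.25]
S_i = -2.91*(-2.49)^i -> [-2.91, 7.25, -18.04, 44.93, -111.86]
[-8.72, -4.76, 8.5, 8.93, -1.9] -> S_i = Random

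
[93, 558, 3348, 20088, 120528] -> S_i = 93*6^i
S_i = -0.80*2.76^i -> [-0.8, -2.21, -6.09, -16.82, -46.42]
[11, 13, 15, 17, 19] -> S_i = 11 + 2*i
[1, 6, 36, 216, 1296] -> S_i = 1*6^i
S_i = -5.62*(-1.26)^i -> [-5.62, 7.08, -8.92, 11.24, -14.17]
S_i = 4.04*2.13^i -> [4.04, 8.61, 18.33, 39.04, 83.16]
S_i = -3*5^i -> [-3, -15, -75, -375, -1875]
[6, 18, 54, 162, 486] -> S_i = 6*3^i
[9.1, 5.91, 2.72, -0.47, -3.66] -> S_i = 9.10 + -3.19*i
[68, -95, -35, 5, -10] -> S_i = Random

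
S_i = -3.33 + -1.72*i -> [-3.33, -5.05, -6.77, -8.49, -10.21]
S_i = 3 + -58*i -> [3, -55, -113, -171, -229]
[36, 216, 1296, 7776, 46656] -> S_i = 36*6^i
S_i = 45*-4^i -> [45, -180, 720, -2880, 11520]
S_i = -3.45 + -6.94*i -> [-3.45, -10.39, -17.33, -24.27, -31.21]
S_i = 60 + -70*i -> [60, -10, -80, -150, -220]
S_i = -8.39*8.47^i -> [-8.39, -71.06, -601.91, -5098.15, -43181.29]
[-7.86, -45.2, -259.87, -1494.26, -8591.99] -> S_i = -7.86*5.75^i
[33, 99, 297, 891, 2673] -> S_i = 33*3^i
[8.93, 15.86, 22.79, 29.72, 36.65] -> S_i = 8.93 + 6.93*i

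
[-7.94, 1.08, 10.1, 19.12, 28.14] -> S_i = -7.94 + 9.02*i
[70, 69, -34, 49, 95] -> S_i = Random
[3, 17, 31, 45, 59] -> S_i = 3 + 14*i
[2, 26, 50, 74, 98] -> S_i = 2 + 24*i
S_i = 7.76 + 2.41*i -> [7.76, 10.17, 12.58, 14.99, 17.4]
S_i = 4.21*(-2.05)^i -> [4.21, -8.63, 17.69, -36.27, 74.35]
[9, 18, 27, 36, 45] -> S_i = 9 + 9*i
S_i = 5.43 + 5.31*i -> [5.43, 10.74, 16.05, 21.36, 26.67]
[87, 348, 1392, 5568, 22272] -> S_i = 87*4^i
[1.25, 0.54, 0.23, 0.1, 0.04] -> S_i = 1.25*0.43^i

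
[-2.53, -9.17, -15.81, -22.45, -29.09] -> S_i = -2.53 + -6.64*i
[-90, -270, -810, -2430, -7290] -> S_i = -90*3^i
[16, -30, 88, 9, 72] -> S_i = Random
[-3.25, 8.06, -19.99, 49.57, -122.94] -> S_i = -3.25*(-2.48)^i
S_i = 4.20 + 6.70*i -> [4.2, 10.9, 17.6, 24.3, 31.0]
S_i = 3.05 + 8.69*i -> [3.05, 11.74, 20.43, 29.12, 37.81]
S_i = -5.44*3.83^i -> [-5.44, -20.84, -79.8, -305.63, -1170.56]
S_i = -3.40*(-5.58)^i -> [-3.4, 18.97, -105.86, 590.72, -3296.22]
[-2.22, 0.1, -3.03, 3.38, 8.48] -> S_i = Random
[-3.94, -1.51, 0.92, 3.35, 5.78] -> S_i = -3.94 + 2.43*i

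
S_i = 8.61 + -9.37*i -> [8.61, -0.76, -10.13, -19.5, -28.87]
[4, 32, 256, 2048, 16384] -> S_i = 4*8^i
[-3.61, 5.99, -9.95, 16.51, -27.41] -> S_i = -3.61*(-1.66)^i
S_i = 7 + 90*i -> [7, 97, 187, 277, 367]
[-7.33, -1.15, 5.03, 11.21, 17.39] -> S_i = -7.33 + 6.18*i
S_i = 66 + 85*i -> [66, 151, 236, 321, 406]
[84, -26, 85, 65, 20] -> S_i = Random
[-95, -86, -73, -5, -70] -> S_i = Random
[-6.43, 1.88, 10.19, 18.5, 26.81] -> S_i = -6.43 + 8.31*i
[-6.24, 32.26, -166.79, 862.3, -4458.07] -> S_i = -6.24*(-5.17)^i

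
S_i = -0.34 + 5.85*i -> [-0.34, 5.51, 11.36, 17.21, 23.06]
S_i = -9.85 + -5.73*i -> [-9.85, -15.58, -21.31, -27.04, -32.77]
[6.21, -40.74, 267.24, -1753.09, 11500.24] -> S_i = 6.21*(-6.56)^i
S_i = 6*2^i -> [6, 12, 24, 48, 96]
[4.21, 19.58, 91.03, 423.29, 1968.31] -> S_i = 4.21*4.65^i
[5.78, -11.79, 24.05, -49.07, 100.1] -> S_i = 5.78*(-2.04)^i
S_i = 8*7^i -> [8, 56, 392, 2744, 19208]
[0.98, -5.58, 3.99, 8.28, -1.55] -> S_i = Random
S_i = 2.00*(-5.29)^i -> [2.0, -10.58, 55.97, -296.07, 1566.22]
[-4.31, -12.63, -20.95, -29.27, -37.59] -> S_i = -4.31 + -8.32*i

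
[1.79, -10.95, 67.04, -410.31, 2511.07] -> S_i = 1.79*(-6.12)^i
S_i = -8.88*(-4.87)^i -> [-8.88, 43.25, -210.61, 1025.65, -4994.92]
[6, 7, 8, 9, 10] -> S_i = 6 + 1*i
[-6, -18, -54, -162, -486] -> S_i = -6*3^i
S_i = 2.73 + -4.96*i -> [2.73, -2.23, -7.19, -12.15, -17.11]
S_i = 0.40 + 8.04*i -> [0.4, 8.44, 16.48, 24.52, 32.56]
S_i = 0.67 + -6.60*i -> [0.67, -5.93, -12.53, -19.13, -25.73]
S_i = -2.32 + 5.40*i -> [-2.32, 3.08, 8.48, 13.88, 19.28]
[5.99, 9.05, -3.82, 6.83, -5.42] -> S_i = Random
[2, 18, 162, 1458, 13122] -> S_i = 2*9^i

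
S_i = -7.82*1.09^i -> [-7.82, -8.52, -9.29, -10.13, -11.04]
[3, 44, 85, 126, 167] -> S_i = 3 + 41*i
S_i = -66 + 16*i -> [-66, -50, -34, -18, -2]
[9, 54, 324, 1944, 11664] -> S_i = 9*6^i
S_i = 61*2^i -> [61, 122, 244, 488, 976]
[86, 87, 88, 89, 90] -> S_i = 86 + 1*i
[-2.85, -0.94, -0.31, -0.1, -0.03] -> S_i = -2.85*0.33^i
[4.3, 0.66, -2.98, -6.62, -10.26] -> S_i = 4.30 + -3.64*i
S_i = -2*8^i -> [-2, -16, -128, -1024, -8192]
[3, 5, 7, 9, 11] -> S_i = 3 + 2*i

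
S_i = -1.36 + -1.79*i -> [-1.36, -3.15, -4.94, -6.73, -8.52]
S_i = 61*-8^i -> [61, -488, 3904, -31232, 249856]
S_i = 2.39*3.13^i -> [2.39, 7.48, 23.41, 73.29, 229.39]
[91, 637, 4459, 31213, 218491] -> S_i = 91*7^i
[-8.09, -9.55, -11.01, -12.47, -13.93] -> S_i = -8.09 + -1.46*i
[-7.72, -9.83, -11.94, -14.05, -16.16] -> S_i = -7.72 + -2.11*i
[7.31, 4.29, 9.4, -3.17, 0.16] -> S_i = Random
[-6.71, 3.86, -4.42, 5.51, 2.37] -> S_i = Random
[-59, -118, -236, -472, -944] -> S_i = -59*2^i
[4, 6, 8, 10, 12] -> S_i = 4 + 2*i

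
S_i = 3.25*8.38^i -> [3.25, 27.24, 228.23, 1912.56, 16027.27]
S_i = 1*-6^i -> [1, -6, 36, -216, 1296]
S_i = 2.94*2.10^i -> [2.94, 6.17, 12.97, 27.23, 57.18]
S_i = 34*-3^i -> [34, -102, 306, -918, 2754]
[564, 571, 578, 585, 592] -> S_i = 564 + 7*i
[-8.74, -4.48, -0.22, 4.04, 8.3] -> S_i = -8.74 + 4.26*i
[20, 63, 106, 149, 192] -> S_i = 20 + 43*i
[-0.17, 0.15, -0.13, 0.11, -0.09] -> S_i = -0.17*(-0.86)^i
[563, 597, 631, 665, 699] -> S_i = 563 + 34*i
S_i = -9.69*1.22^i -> [-9.69, -11.82, -14.42, -17.6, -21.47]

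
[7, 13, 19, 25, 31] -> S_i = 7 + 6*i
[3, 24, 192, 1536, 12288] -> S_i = 3*8^i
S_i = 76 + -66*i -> [76, 10, -56, -122, -188]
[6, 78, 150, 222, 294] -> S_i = 6 + 72*i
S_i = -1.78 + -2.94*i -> [-1.78, -4.72, -7.66, -10.6, -13.54]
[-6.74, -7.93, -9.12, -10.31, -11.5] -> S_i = -6.74 + -1.19*i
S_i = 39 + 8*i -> [39, 47, 55, 63, 71]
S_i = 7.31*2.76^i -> [7.31, 20.18, 55.68, 153.69, 424.18]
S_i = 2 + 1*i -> [2, 3, 4, 5, 6]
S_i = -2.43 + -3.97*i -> [-2.43, -6.4, -10.37, -14.34, -18.31]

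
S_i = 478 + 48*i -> [478, 526, 574, 622, 670]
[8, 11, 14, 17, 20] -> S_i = 8 + 3*i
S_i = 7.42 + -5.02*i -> [7.42, 2.4, -2.62, -7.64, -12.66]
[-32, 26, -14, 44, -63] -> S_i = Random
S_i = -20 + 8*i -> [-20, -12, -4, 4, 12]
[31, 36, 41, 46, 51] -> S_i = 31 + 5*i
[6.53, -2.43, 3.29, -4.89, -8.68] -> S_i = Random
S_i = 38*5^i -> [38, 190, 950, 4750, 23750]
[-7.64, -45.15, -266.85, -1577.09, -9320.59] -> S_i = -7.64*5.91^i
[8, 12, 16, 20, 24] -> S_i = 8 + 4*i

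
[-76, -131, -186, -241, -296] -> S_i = -76 + -55*i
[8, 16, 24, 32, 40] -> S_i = 8 + 8*i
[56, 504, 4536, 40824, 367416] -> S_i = 56*9^i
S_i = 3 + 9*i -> [3, 12, 21, 30, 39]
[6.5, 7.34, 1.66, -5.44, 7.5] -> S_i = Random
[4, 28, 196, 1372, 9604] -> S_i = 4*7^i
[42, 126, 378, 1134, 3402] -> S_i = 42*3^i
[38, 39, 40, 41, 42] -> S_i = 38 + 1*i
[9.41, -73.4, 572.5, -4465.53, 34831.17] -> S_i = 9.41*(-7.80)^i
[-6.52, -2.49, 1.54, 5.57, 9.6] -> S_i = -6.52 + 4.03*i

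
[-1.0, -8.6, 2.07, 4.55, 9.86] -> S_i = Random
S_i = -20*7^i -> [-20, -140, -980, -6860, -48020]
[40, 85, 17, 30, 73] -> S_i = Random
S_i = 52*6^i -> [52, 312, 1872, 11232, 67392]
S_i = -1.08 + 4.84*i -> [-1.08, 3.76, 8.6, 13.44, 18.28]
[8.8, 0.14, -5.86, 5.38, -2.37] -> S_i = Random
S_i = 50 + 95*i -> [50, 145, 240, 335, 430]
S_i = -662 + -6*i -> [-662, -668, -674, -680, -686]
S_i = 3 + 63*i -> [3, 66, 129, 192, 255]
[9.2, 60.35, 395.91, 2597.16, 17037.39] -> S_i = 9.20*6.56^i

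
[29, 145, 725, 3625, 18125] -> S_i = 29*5^i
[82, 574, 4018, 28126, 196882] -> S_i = 82*7^i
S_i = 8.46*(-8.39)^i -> [8.46, -70.98, 595.52, -4996.39, 41919.7]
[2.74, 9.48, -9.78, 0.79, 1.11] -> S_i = Random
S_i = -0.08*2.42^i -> [-0.08, -0.19, -0.47, -1.13, -2.74]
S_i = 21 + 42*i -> [21, 63, 105, 147, 189]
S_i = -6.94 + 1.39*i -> [-6.94, -5.55, -4.16, -2.77, -1.38]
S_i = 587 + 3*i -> [587, 590, 593, 596, 599]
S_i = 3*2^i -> [3, 6, 12, 24, 48]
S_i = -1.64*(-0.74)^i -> [-1.64, 1.21, -0.9, 0.66, -0.49]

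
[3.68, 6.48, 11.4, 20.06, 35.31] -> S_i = 3.68*1.76^i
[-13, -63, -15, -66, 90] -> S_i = Random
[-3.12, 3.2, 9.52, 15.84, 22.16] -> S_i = -3.12 + 6.32*i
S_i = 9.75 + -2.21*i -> [9.75, 7.54, 5.33, 3.12, 0.91]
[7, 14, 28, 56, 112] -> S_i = 7*2^i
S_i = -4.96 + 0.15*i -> [-4.96, -4.81, -4.66, -4.51, -4.36]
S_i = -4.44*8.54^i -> [-4.44, -37.92, -323.82, -2765.39, -23616.44]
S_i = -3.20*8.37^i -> [-3.2, -26.78, -224.18, -1876.4, -15705.5]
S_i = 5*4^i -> [5, 20, 80, 320, 1280]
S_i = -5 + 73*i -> [-5, 68, 141, 214, 287]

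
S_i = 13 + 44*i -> [13, 57, 101, 145, 189]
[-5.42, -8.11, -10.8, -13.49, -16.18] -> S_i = -5.42 + -2.69*i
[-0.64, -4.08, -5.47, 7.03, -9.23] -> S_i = Random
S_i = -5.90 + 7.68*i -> [-5.9, 1.78, 9.46, 17.14, 24.82]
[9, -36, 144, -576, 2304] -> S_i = 9*-4^i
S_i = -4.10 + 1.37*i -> [-4.1, -2.73, -1.36, 0.01, 1.38]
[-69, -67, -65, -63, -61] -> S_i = -69 + 2*i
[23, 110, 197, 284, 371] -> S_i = 23 + 87*i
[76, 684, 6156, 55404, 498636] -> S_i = 76*9^i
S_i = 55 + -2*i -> [55, 53, 51, 49, 47]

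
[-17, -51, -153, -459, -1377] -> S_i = -17*3^i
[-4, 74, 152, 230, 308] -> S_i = -4 + 78*i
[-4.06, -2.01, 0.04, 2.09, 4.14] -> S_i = -4.06 + 2.05*i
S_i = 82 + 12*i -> [82, 94, 106, 118, 130]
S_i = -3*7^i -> [-3, -21, -147, -1029, -7203]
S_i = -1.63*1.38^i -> [-1.63, -2.25, -3.1, -4.28, -5.91]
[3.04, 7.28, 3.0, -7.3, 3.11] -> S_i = Random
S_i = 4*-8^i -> [4, -32, 256, -2048, 16384]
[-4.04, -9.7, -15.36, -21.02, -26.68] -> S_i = -4.04 + -5.66*i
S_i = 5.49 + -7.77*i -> [5.49, -2.28, -10.05, -17.82, -25.59]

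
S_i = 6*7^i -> [6, 42, 294, 2058, 14406]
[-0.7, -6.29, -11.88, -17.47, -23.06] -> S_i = -0.70 + -5.59*i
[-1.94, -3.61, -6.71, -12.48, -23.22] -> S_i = -1.94*1.86^i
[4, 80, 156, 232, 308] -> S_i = 4 + 76*i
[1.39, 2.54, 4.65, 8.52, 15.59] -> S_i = 1.39*1.83^i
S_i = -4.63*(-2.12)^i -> [-4.63, 9.82, -20.81, 44.12, -93.52]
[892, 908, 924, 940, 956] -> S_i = 892 + 16*i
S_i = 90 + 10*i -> [90, 100, 110, 120, 130]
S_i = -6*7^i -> [-6, -42, -294, -2058, -14406]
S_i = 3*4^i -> [3, 12, 48, 192, 768]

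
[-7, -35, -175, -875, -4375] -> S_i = -7*5^i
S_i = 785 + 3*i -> [785, 788, 791, 794, 797]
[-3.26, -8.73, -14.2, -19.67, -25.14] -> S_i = -3.26 + -5.47*i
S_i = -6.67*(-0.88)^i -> [-6.67, 5.87, -5.17, 4.55, -4.0]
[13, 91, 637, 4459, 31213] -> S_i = 13*7^i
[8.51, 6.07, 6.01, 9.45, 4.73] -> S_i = Random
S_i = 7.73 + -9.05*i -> [7.73, -1.32, -10.37, -19.42, -28.47]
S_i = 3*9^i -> [3, 27, 243, 2187, 19683]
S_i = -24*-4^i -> [-24, 96, -384, 1536, -6144]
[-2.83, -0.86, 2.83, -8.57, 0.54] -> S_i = Random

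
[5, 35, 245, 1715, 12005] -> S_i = 5*7^i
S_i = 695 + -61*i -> [695, 634, 573, 512, 451]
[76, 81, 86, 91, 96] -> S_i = 76 + 5*i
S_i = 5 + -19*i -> [5, -14, -33, -52, -71]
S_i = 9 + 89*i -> [9, 98, 187, 276, 365]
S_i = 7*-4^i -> [7, -28, 112, -448, 1792]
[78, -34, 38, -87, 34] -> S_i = Random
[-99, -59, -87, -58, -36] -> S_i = Random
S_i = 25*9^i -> [25, 225, 2025, 18225, 164025]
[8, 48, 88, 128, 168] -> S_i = 8 + 40*i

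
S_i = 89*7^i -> [89, 623, 4361, 30527, 213689]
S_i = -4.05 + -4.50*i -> [-4.05, -8.55, -13.05, -17.55, -22.05]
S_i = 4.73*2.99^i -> [4.73, 14.14, 42.29, 126.44, 378.05]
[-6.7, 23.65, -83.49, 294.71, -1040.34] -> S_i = -6.70*(-3.53)^i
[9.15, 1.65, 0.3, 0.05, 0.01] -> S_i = 9.15*0.18^i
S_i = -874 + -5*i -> [-874, -879, -884, -889, -894]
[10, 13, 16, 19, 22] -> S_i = 10 + 3*i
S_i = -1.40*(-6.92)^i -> [-1.4, 9.69, -67.04, 463.92, -3210.35]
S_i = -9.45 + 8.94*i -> [-9.45, -0.51, 8.43, 17.37, 26.31]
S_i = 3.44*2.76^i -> [3.44, 9.49, 26.2, 72.32, 199.62]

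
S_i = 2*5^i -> [2, 10, 50, 250, 1250]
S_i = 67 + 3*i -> [67, 70, 73, 76, 79]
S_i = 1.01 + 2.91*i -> [1.01, 3.92, 6.83, 9.74, 12.65]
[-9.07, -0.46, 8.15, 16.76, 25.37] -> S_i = -9.07 + 8.61*i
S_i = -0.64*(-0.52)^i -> [-0.64, 0.33, -0.17, 0.09, -0.05]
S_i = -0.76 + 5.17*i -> [-0.76, 4.41, 9.58, 14.75, 19.92]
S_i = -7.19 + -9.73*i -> [-7.19, -16.92, -26.65, -36.38, -46.11]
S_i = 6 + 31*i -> [6, 37, 68, 99, 130]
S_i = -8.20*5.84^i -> [-8.2, -47.89, -279.67, -1633.25, -9538.17]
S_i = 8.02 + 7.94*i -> [8.02, 15.96, 23.9, 31.84, 39.78]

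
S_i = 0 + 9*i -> [0, 9, 18, 27, 36]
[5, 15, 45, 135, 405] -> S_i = 5*3^i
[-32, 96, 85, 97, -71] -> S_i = Random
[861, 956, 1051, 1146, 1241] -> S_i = 861 + 95*i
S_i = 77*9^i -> [77, 693, 6237, 56133, 505197]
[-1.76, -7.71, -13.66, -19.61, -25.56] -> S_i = -1.76 + -5.95*i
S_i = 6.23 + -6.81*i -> [6.23, -0.58, -7.39, -14.2, -21.01]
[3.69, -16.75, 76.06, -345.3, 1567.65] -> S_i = 3.69*(-4.54)^i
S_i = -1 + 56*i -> [-1, 55, 111, 167, 223]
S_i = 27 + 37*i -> [27, 64, 101, 138, 175]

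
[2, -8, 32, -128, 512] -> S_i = 2*-4^i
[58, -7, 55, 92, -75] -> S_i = Random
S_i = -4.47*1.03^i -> [-4.47, -4.6, -4.74, -4.88, -5.03]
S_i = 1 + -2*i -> [1, -1, -3, -5, -7]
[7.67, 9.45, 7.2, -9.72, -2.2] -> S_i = Random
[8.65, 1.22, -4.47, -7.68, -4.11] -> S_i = Random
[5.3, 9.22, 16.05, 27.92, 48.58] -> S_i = 5.30*1.74^i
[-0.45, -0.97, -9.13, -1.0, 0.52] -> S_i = Random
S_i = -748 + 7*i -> [-748, -741, -734, -727, -720]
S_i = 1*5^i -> [1, 5, 25, 125, 625]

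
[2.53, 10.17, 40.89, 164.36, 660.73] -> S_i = 2.53*4.02^i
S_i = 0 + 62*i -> [0, 62, 124, 186, 248]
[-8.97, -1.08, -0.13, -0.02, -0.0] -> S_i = -8.97*0.12^i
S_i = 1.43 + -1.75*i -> [1.43, -0.32, -2.07, -3.82, -5.57]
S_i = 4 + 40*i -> [4, 44, 84, 124, 164]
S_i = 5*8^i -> [5, 40, 320, 2560, 20480]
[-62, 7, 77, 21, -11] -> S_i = Random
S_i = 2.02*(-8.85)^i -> [2.02, -17.88, 158.21, -1400.17, 12391.52]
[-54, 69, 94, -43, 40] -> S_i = Random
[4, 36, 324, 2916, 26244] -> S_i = 4*9^i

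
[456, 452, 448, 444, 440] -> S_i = 456 + -4*i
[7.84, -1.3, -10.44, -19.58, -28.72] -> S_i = 7.84 + -9.14*i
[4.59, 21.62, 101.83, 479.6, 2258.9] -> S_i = 4.59*4.71^i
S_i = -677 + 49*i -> [-677, -628, -579, -530, -481]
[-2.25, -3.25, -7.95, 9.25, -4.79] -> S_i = Random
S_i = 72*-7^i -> [72, -504, 3528, -24696, 172872]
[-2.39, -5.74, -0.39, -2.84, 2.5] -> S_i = Random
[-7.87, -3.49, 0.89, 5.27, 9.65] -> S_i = -7.87 + 4.38*i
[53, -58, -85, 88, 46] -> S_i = Random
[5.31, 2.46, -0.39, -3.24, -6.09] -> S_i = 5.31 + -2.85*i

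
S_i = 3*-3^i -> [3, -9, 27, -81, 243]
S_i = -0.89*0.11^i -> [-0.89, -0.1, -0.01, -0.0, -0.0]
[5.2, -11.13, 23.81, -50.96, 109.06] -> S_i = 5.20*(-2.14)^i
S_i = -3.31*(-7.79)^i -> [-3.31, 25.78, -200.86, 1564.73, -12189.27]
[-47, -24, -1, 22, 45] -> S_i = -47 + 23*i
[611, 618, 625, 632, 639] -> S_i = 611 + 7*i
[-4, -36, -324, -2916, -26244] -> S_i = -4*9^i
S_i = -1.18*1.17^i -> [-1.18, -1.38, -1.62, -1.89, -2.21]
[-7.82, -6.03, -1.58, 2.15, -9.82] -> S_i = Random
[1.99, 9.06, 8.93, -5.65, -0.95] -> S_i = Random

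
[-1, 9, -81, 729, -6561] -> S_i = -1*-9^i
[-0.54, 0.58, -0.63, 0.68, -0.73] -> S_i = -0.54*(-1.08)^i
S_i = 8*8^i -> [8, 64, 512, 4096, 32768]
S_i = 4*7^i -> [4, 28, 196, 1372, 9604]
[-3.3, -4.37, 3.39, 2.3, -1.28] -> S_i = Random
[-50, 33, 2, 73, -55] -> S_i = Random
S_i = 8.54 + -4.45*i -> [8.54, 4.09, -0.36, -4.81, -9.26]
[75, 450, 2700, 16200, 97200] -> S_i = 75*6^i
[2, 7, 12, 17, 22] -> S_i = 2 + 5*i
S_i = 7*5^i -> [7, 35, 175, 875, 4375]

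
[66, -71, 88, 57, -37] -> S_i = Random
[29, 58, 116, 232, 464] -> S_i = 29*2^i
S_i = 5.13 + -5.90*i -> [5.13, -0.77, -6.67, -12.57, -18.47]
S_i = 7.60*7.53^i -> [7.6, 57.23, 430.93, 3244.88, 24433.94]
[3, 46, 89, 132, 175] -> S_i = 3 + 43*i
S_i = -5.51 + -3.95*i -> [-5.51, -9.46, -13.41, -17.36, -21.31]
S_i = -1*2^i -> [-1, -2, -4, -8, -16]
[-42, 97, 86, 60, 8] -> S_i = Random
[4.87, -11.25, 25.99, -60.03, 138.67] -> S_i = 4.87*(-2.31)^i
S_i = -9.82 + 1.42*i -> [-9.82, -8.4, -6.98, -5.56, -4.14]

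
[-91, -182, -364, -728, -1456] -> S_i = -91*2^i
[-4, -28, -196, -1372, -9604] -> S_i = -4*7^i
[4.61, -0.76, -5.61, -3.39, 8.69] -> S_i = Random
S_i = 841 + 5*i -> [841, 846, 851, 856, 861]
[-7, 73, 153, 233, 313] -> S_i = -7 + 80*i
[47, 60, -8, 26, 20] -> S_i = Random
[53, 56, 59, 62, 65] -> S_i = 53 + 3*i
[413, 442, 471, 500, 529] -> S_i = 413 + 29*i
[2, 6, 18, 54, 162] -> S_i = 2*3^i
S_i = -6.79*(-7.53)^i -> [-6.79, 51.13, -385.0, 2899.04, -21829.8]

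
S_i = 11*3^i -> [11, 33, 99, 297, 891]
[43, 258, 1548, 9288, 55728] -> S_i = 43*6^i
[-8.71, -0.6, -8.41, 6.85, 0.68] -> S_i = Random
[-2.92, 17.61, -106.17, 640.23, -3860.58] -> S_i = -2.92*(-6.03)^i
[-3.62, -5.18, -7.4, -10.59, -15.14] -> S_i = -3.62*1.43^i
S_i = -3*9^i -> [-3, -27, -243, -2187, -19683]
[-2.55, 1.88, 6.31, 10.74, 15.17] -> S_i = -2.55 + 4.43*i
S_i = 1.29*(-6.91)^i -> [1.29, -8.91, 61.6, -425.62, 2941.05]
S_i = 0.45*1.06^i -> [0.45, 0.48, 0.51, 0.54, 0.57]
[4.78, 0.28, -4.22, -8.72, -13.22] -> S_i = 4.78 + -4.50*i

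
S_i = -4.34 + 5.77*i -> [-4.34, 1.43, 7.2, 12.97, 18.74]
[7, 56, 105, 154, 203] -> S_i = 7 + 49*i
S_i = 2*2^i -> [2, 4, 8, 16, 32]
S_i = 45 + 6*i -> [45, 51, 57, 63, 69]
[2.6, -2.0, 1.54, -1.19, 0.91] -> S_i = 2.60*(-0.77)^i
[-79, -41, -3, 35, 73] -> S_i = -79 + 38*i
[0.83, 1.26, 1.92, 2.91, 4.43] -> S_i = 0.83*1.52^i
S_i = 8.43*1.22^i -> [8.43, 10.28, 12.55, 15.31, 18.68]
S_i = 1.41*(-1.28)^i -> [1.41, -1.8, 2.31, -2.96, 3.78]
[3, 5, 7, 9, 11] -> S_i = 3 + 2*i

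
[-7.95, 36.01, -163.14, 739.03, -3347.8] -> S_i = -7.95*(-4.53)^i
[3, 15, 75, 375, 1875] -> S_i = 3*5^i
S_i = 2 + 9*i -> [2, 11, 20, 29, 38]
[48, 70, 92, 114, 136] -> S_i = 48 + 22*i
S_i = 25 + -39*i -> [25, -14, -53, -92, -131]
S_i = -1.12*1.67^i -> [-1.12, -1.87, -3.12, -5.22, -8.71]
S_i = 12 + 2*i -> [12, 14, 16, 18, 20]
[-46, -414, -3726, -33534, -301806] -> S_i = -46*9^i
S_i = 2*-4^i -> [2, -8, 32, -128, 512]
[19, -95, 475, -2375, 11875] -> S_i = 19*-5^i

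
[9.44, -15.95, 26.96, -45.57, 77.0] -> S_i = 9.44*(-1.69)^i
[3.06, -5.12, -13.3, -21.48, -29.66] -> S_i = 3.06 + -8.18*i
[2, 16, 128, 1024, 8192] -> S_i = 2*8^i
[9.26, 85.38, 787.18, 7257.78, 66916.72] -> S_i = 9.26*9.22^i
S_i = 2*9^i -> [2, 18, 162, 1458, 13122]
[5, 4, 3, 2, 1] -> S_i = 5 + -1*i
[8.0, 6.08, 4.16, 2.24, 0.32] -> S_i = 8.00 + -1.92*i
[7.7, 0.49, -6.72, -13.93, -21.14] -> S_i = 7.70 + -7.21*i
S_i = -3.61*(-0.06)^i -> [-3.61, 0.22, -0.01, 0.0, -0.0]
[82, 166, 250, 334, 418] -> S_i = 82 + 84*i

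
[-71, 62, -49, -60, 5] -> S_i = Random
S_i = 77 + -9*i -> [77, 68, 59, 50, 41]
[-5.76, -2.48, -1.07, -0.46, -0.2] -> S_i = -5.76*0.43^i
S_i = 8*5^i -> [8, 40, 200, 1000, 5000]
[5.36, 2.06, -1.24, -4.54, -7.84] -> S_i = 5.36 + -3.30*i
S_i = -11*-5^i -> [-11, 55, -275, 1375, -6875]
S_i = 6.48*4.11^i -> [6.48, 26.63, 109.46, 449.88, 1849.02]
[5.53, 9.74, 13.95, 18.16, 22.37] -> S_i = 5.53 + 4.21*i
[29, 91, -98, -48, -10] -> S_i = Random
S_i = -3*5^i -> [-3, -15, -75, -375, -1875]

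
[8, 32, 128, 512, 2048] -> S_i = 8*4^i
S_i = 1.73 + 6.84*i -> [1.73, 8.57, 15.41, 22.25, 29.09]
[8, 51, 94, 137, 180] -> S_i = 8 + 43*i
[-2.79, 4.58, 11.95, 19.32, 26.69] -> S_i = -2.79 + 7.37*i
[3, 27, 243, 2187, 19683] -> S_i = 3*9^i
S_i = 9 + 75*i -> [9, 84, 159, 234, 309]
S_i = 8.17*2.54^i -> [8.17, 20.75, 52.71, 133.88, 340.06]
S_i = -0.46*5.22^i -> [-0.46, -2.4, -12.53, -65.43, -341.54]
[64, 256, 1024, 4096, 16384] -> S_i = 64*4^i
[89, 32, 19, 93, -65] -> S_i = Random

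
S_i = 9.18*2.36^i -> [9.18, 21.66, 51.13, 120.66, 284.77]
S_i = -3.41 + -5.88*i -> [-3.41, -9.29, -15.17, -21.05, -26.93]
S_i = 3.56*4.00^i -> [3.56, 14.24, 56.96, 227.84, 911.36]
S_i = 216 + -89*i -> [216, 127, 38, -51, -140]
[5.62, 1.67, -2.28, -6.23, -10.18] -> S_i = 5.62 + -3.95*i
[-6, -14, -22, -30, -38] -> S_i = -6 + -8*i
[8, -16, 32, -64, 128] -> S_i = 8*-2^i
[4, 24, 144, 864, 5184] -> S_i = 4*6^i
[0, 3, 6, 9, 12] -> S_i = 0 + 3*i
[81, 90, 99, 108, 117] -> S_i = 81 + 9*i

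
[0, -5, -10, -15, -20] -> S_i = 0 + -5*i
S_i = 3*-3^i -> [3, -9, 27, -81, 243]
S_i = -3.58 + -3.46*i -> [-3.58, -7.04, -10.5, -13.96, -17.42]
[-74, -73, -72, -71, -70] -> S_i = -74 + 1*i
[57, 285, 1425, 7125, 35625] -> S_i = 57*5^i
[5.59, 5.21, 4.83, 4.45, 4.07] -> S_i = 5.59 + -0.38*i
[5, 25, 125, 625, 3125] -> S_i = 5*5^i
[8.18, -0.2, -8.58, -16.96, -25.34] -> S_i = 8.18 + -8.38*i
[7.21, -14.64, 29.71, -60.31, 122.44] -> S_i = 7.21*(-2.03)^i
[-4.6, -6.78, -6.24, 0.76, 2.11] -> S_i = Random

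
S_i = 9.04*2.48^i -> [9.04, 22.42, 55.6, 137.89, 341.96]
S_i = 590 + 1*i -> [590, 591, 592, 593, 594]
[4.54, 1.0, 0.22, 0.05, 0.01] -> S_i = 4.54*0.22^i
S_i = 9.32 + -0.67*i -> [9.32, 8.65, 7.98, 7.31, 6.64]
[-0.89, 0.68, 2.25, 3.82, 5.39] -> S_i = -0.89 + 1.57*i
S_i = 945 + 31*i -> [945, 976, 1007, 1038, 1069]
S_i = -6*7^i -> [-6, -42, -294, -2058, -14406]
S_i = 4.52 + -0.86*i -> [4.52, 3.66, 2.8, 1.94, 1.08]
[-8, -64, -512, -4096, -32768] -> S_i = -8*8^i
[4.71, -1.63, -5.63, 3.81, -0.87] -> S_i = Random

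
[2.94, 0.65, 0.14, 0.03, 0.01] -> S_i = 2.94*0.22^i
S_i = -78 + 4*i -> [-78, -74, -70, -66, -62]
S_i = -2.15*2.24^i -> [-2.15, -4.82, -10.79, -24.16, -54.13]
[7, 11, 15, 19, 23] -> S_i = 7 + 4*i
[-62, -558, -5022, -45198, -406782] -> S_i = -62*9^i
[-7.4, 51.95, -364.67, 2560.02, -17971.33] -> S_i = -7.40*(-7.02)^i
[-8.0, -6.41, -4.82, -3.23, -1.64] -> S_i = -8.00 + 1.59*i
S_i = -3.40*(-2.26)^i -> [-3.4, 7.68, -17.37, 39.25, -88.7]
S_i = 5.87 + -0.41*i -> [5.87, 5.46, 5.05, 4.64, 4.23]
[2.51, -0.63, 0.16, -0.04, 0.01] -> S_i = 2.51*(-0.25)^i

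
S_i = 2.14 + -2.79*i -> [2.14, -0.65, -3.44, -6.23, -9.02]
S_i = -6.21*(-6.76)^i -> [-6.21, 41.98, -283.78, 1918.37, -12968.16]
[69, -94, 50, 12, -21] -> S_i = Random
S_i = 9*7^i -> [9, 63, 441, 3087, 21609]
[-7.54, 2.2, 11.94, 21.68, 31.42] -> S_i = -7.54 + 9.74*i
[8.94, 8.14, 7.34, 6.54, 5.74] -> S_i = 8.94 + -0.80*i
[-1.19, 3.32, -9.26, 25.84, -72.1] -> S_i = -1.19*(-2.79)^i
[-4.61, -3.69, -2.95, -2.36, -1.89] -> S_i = -4.61*0.80^i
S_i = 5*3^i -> [5, 15, 45, 135, 405]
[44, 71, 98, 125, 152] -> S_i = 44 + 27*i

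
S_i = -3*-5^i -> [-3, 15, -75, 375, -1875]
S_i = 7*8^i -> [7, 56, 448, 3584, 28672]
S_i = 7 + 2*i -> [7, 9, 11, 13, 15]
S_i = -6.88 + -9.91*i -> [-6.88, -16.79, -26.7, -36.61, -46.52]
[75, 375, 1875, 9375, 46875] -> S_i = 75*5^i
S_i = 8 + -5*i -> [8, 3, -2, -7, -12]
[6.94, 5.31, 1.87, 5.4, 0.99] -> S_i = Random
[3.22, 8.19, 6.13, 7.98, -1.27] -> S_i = Random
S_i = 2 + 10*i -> [2, 12, 22, 32, 42]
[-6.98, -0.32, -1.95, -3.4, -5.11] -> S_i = Random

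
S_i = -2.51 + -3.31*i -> [-2.51, -5.82, -9.13, -12.44, -15.75]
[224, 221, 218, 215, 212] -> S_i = 224 + -3*i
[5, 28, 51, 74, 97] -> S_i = 5 + 23*i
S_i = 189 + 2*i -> [189, 191, 193, 195, 197]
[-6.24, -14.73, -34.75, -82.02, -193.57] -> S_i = -6.24*2.36^i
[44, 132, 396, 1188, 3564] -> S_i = 44*3^i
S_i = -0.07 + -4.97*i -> [-0.07, -5.04, -10.01, -14.98, -19.95]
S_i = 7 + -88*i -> [7, -81, -169, -257, -345]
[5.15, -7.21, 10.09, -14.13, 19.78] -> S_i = 5.15*(-1.40)^i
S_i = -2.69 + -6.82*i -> [-2.69, -9.51, -16.33, -23.15, -29.97]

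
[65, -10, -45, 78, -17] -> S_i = Random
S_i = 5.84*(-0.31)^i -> [5.84, -1.81, 0.56, -0.17, 0.05]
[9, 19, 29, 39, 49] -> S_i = 9 + 10*i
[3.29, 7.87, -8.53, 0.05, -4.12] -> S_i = Random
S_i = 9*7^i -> [9, 63, 441, 3087, 21609]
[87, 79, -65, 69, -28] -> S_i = Random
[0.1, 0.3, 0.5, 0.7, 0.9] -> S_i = 0.10 + 0.20*i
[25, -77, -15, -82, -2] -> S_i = Random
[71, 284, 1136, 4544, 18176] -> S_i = 71*4^i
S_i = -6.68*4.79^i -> [-6.68, -32.0, -153.27, -734.15, -3516.56]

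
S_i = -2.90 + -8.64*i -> [-2.9, -11.54, -20.18, -28.82, -37.46]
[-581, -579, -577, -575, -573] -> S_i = -581 + 2*i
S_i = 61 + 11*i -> [61, 72, 83, 94, 105]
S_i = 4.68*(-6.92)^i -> [4.68, -32.39, 224.11, -1550.83, 10731.74]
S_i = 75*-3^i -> [75, -225, 675, -2025, 6075]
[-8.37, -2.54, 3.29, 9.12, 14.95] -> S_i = -8.37 + 5.83*i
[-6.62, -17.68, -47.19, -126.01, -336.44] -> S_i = -6.62*2.67^i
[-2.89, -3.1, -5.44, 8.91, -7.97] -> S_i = Random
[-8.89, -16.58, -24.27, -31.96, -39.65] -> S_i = -8.89 + -7.69*i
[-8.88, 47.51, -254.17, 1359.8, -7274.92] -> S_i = -8.88*(-5.35)^i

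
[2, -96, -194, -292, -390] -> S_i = 2 + -98*i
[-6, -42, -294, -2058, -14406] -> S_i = -6*7^i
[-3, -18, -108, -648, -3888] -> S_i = -3*6^i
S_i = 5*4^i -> [5, 20, 80, 320, 1280]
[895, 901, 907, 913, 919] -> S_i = 895 + 6*i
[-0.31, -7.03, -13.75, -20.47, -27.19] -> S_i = -0.31 + -6.72*i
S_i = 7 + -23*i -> [7, -16, -39, -62, -85]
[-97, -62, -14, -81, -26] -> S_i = Random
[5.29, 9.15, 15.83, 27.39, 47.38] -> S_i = 5.29*1.73^i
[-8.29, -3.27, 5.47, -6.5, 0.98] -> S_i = Random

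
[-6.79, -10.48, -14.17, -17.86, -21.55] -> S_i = -6.79 + -3.69*i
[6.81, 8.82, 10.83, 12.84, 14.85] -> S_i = 6.81 + 2.01*i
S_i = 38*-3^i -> [38, -114, 342, -1026, 3078]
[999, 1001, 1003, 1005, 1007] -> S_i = 999 + 2*i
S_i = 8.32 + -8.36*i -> [8.32, -0.04, -8.4, -16.76, -25.12]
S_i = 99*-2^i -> [99, -198, 396, -792, 1584]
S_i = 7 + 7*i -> [7, 14, 21, 28, 35]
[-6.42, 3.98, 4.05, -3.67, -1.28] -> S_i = Random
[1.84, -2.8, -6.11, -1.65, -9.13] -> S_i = Random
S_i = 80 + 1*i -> [80, 81, 82, 83, 84]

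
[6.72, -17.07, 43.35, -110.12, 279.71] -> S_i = 6.72*(-2.54)^i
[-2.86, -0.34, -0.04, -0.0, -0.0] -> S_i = -2.86*0.12^i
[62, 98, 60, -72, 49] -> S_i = Random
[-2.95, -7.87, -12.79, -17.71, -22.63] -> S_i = -2.95 + -4.92*i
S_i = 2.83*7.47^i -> [2.83, 21.14, 157.92, 1179.64, 8811.89]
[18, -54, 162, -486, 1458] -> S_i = 18*-3^i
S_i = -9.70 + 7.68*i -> [-9.7, -2.02, 5.66, 13.34, 21.02]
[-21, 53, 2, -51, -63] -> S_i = Random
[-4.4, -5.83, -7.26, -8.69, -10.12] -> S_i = -4.40 + -1.43*i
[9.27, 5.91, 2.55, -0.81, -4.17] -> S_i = 9.27 + -3.36*i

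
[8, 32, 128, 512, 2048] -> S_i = 8*4^i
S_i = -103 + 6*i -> [-103, -97, -91, -85, -79]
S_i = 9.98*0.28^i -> [9.98, 2.79, 0.78, 0.22, 0.06]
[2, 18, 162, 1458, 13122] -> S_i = 2*9^i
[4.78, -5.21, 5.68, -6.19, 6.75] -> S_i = 4.78*(-1.09)^i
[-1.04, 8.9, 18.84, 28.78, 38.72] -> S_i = -1.04 + 9.94*i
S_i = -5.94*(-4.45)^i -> [-5.94, 26.43, -117.63, 523.44, -2329.31]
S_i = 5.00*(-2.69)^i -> [5.0, -13.45, 36.18, -97.33, 261.81]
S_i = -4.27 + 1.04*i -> [-4.27, -3.23, -2.19, -1.15, -0.11]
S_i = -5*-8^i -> [-5, 40, -320, 2560, -20480]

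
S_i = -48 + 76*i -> [-48, 28, 104, 180, 256]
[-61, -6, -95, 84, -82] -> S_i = Random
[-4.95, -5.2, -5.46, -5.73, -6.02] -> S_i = -4.95*1.05^i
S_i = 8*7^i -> [8, 56, 392, 2744, 19208]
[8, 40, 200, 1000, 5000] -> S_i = 8*5^i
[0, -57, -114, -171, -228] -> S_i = 0 + -57*i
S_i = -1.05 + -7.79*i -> [-1.05, -8.84, -16.63, -24.42, -32.21]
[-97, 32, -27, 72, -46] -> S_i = Random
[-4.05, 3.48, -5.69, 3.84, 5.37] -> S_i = Random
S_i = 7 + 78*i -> [7, 85, 163, 241, 319]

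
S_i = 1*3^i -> [1, 3, 9, 27, 81]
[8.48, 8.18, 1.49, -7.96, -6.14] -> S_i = Random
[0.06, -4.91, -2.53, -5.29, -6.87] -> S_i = Random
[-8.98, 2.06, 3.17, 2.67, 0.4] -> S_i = Random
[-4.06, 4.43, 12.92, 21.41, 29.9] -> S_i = -4.06 + 8.49*i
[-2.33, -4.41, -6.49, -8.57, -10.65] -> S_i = -2.33 + -2.08*i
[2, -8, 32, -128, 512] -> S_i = 2*-4^i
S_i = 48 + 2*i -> [48, 50, 52, 54, 56]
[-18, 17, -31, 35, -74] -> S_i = Random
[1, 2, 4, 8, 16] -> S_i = 1*2^i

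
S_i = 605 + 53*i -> [605, 658, 711, 764, 817]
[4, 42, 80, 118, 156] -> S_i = 4 + 38*i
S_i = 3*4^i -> [3, 12, 48, 192, 768]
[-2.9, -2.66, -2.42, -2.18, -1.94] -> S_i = -2.90 + 0.24*i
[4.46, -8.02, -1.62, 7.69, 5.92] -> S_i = Random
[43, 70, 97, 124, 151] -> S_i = 43 + 27*i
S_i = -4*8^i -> [-4, -32, -256, -2048, -16384]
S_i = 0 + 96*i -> [0, 96, 192, 288, 384]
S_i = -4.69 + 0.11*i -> [-4.69, -4.58, -4.47, -4.36, -4.25]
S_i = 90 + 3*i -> [90, 93, 96, 99, 102]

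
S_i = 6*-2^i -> [6, -12, 24, -48, 96]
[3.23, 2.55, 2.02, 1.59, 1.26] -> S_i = 3.23*0.79^i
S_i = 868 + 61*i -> [868, 929, 990, 1051, 1112]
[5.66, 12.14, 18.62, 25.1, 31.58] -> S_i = 5.66 + 6.48*i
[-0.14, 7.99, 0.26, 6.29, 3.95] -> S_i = Random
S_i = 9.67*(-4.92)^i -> [9.67, -47.58, 234.08, -1151.65, 5666.13]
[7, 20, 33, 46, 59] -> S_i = 7 + 13*i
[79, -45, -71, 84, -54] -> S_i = Random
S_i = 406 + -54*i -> [406, 352, 298, 244, 190]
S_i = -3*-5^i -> [-3, 15, -75, 375, -1875]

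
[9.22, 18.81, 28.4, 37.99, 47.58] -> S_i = 9.22 + 9.59*i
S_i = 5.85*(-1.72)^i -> [5.85, -10.06, 17.31, -29.77, 51.2]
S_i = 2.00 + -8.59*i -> [2.0, -6.59, -15.18, -23.77, -32.36]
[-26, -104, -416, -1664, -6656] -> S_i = -26*4^i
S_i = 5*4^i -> [5, 20, 80, 320, 1280]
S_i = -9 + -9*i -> [-9, -18, -27, -36, -45]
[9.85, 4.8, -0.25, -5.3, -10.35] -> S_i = 9.85 + -5.05*i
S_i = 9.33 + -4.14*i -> [9.33, 5.19, 1.05, -3.09, -7.23]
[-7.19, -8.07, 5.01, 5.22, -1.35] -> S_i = Random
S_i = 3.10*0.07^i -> [3.1, 0.22, 0.02, 0.0, 0.0]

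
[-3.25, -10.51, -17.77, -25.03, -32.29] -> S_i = -3.25 + -7.26*i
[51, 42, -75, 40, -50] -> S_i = Random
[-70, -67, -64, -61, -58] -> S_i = -70 + 3*i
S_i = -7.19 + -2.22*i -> [-7.19, -9.41, -11.63, -13.85, -16.07]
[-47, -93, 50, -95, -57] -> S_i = Random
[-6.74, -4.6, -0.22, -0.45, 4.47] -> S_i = Random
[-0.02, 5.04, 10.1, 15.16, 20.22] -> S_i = -0.02 + 5.06*i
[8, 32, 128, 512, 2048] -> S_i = 8*4^i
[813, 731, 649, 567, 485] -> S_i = 813 + -82*i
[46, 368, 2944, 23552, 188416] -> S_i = 46*8^i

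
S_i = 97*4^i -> [97, 388, 1552, 6208, 24832]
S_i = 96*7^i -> [96, 672, 4704, 32928, 230496]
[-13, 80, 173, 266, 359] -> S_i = -13 + 93*i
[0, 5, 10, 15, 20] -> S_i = 0 + 5*i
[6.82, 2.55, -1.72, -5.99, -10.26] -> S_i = 6.82 + -4.27*i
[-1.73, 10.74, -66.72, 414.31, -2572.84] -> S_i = -1.73*(-6.21)^i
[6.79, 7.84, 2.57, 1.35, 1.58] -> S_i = Random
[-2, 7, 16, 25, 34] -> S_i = -2 + 9*i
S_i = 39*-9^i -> [39, -351, 3159, -28431, 255879]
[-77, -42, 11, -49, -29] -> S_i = Random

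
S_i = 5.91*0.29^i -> [5.91, 1.71, 0.5, 0.14, 0.04]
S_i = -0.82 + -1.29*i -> [-0.82, -2.11, -3.4, -4.69, -5.98]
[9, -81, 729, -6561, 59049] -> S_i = 9*-9^i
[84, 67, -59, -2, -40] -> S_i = Random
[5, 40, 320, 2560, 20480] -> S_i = 5*8^i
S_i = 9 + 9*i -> [9, 18, 27, 36, 45]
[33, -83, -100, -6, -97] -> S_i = Random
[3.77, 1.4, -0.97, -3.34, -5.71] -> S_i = 3.77 + -2.37*i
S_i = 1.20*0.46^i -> [1.2, 0.55, 0.25, 0.12, 0.05]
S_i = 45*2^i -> [45, 90, 180, 360, 720]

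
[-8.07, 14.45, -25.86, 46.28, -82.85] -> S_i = -8.07*(-1.79)^i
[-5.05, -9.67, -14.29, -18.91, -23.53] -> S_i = -5.05 + -4.62*i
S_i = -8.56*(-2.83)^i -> [-8.56, 24.22, -68.56, 194.01, -549.06]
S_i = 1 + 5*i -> [1, 6, 11, 16, 21]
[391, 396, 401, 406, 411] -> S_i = 391 + 5*i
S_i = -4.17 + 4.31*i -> [-4.17, 0.14, 4.45, 8.76, 13.07]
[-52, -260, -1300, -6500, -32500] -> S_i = -52*5^i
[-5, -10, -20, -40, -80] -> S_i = -5*2^i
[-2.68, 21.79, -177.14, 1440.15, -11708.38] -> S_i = -2.68*(-8.13)^i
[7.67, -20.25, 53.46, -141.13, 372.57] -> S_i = 7.67*(-2.64)^i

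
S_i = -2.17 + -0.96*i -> [-2.17, -3.13, -4.09, -5.05, -6.01]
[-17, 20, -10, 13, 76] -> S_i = Random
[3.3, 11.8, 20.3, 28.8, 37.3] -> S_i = 3.30 + 8.50*i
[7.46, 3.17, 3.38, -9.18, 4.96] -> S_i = Random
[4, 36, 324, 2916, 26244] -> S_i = 4*9^i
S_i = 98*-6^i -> [98, -588, 3528, -21168, 127008]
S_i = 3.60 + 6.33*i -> [3.6, 9.93, 16.26, 22.59, 28.92]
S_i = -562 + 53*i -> [-562, -509, -456, -403, -350]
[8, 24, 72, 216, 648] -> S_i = 8*3^i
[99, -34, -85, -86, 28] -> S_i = Random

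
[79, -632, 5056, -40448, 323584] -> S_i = 79*-8^i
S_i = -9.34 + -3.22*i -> [-9.34, -12.56, -15.78, -19.0, -22.22]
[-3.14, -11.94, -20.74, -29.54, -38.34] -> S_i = -3.14 + -8.80*i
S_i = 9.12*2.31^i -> [9.12, 21.07, 48.67, 112.42, 259.68]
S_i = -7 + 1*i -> [-7, -6, -5, -4, -3]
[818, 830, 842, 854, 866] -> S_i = 818 + 12*i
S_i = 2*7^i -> [2, 14, 98, 686, 4802]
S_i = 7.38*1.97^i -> [7.38, 14.54, 28.64, 56.42, 111.15]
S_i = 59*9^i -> [59, 531, 4779, 43011, 387099]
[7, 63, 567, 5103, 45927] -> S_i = 7*9^i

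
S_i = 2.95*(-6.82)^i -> [2.95, -20.12, 137.21, -935.78, 6382.04]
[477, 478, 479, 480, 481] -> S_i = 477 + 1*i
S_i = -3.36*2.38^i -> [-3.36, -8.0, -19.03, -45.3, -107.81]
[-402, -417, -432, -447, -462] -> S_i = -402 + -15*i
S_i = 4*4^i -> [4, 16, 64, 256, 1024]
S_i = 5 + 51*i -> [5, 56, 107, 158, 209]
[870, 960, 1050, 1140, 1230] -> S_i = 870 + 90*i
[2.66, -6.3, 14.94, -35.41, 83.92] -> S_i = 2.66*(-2.37)^i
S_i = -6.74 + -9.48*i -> [-6.74, -16.22, -25.7, -35.18, -44.66]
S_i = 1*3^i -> [1, 3, 9, 27, 81]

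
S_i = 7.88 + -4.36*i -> [7.88, 3.52, -0.84, -5.2, -9.56]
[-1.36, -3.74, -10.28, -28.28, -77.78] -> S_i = -1.36*2.75^i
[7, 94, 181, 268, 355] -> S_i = 7 + 87*i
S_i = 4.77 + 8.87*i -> [4.77, 13.64, 22.51, 31.38, 40.25]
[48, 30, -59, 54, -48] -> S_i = Random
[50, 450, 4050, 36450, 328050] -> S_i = 50*9^i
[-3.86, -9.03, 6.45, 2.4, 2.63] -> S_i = Random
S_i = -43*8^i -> [-43, -344, -2752, -22016, -176128]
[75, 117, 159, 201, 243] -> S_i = 75 + 42*i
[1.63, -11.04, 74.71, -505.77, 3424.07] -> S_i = 1.63*(-6.77)^i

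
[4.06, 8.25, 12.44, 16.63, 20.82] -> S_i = 4.06 + 4.19*i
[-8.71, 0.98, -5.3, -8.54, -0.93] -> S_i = Random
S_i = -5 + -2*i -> [-5, -7, -9, -11, -13]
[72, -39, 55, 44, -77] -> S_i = Random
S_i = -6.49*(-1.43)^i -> [-6.49, 9.28, -13.27, 18.98, -27.14]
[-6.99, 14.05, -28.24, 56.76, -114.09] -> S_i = -6.99*(-2.01)^i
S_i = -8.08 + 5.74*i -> [-8.08, -2.34, 3.4, 9.14, 14.88]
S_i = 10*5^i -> [10, 50, 250, 1250, 6250]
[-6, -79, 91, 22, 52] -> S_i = Random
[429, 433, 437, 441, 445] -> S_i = 429 + 4*i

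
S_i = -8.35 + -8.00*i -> [-8.35, -16.35, -24.35, -32.35, -40.35]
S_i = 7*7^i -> [7, 49, 343, 2401, 16807]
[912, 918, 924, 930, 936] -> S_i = 912 + 6*i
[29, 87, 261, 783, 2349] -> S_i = 29*3^i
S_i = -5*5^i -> [-5, -25, -125, -625, -3125]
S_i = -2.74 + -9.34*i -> [-2.74, -12.08, -21.42, -30.76, -40.1]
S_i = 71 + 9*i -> [71, 80, 89, 98, 107]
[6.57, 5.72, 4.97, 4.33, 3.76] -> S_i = 6.57*0.87^i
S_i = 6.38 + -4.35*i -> [6.38, 2.03, -2.32, -6.67, -11.02]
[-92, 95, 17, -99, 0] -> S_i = Random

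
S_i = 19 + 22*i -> [19, 41, 63, 85, 107]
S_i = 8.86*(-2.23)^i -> [8.86, -19.76, 44.06, -98.25, 219.11]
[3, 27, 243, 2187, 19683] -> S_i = 3*9^i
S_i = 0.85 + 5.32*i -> [0.85, 6.17, 11.49, 16.81, 22.13]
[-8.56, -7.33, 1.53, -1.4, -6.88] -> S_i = Random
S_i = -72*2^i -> [-72, -144, -288, -576, -1152]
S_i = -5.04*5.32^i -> [-5.04, -26.81, -142.64, -758.87, -4037.17]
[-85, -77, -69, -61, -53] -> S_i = -85 + 8*i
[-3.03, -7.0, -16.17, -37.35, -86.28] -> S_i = -3.03*2.31^i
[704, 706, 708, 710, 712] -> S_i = 704 + 2*i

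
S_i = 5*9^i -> [5, 45, 405, 3645, 32805]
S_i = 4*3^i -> [4, 12, 36, 108, 324]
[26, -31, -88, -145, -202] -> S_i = 26 + -57*i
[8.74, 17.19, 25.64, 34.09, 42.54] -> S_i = 8.74 + 8.45*i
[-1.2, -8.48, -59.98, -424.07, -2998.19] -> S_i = -1.20*7.07^i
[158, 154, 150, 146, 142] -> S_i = 158 + -4*i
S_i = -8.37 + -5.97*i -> [-8.37, -14.34, -20.31, -26.28, -32.25]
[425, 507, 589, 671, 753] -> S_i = 425 + 82*i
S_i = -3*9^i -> [-3, -27, -243, -2187, -19683]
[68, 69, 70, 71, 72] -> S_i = 68 + 1*i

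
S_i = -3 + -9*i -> [-3, -12, -21, -30, -39]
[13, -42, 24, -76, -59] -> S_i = Random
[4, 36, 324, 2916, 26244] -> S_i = 4*9^i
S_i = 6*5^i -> [6, 30, 150, 750, 3750]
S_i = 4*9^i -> [4, 36, 324, 2916, 26244]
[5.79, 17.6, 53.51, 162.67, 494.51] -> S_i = 5.79*3.04^i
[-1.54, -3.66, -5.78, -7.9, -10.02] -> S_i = -1.54 + -2.12*i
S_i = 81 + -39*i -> [81, 42, 3, -36, -75]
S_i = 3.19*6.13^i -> [3.19, 19.55, 119.87, 734.81, 4504.35]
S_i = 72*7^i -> [72, 504, 3528, 24696, 172872]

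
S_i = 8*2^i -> [8, 16, 32, 64, 128]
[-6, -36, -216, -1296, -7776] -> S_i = -6*6^i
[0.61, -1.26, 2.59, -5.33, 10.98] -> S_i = 0.61*(-2.06)^i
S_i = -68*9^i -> [-68, -612, -5508, -49572, -446148]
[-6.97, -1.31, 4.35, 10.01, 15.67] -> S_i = -6.97 + 5.66*i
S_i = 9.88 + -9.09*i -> [9.88, 0.79, -8.3, -17.39, -26.48]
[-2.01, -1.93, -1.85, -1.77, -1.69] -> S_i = -2.01 + 0.08*i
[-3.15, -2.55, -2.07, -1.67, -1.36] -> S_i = -3.15*0.81^i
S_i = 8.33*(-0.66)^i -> [8.33, -5.5, 3.63, -2.39, 1.58]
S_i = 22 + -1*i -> [22, 21, 20, 19, 18]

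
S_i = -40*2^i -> [-40, -80, -160, -320, -640]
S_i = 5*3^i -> [5, 15, 45, 135, 405]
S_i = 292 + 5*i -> [292, 297, 302, 307, 312]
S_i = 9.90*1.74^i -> [9.9, 17.23, 29.97, 52.15, 90.75]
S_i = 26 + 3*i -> [26, 29, 32, 35, 38]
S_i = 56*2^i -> [56, 112, 224, 448, 896]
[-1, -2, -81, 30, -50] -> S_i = Random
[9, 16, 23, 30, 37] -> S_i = 9 + 7*i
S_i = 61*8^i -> [61, 488, 3904, 31232, 249856]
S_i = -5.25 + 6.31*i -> [-5.25, 1.06, 7.37, 13.68, 19.99]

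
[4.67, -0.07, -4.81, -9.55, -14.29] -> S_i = 4.67 + -4.74*i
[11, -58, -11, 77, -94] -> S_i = Random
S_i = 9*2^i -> [9, 18, 36, 72, 144]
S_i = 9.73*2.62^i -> [9.73, 25.49, 66.79, 174.99, 458.48]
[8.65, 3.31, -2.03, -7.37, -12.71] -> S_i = 8.65 + -5.34*i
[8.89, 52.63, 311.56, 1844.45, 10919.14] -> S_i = 8.89*5.92^i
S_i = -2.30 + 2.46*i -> [-2.3, 0.16, 2.62, 5.08, 7.54]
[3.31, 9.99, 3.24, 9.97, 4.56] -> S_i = Random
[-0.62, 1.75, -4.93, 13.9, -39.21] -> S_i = -0.62*(-2.82)^i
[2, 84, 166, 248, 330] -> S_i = 2 + 82*i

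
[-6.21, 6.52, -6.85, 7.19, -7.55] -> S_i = -6.21*(-1.05)^i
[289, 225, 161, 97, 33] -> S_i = 289 + -64*i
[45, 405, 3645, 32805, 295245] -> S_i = 45*9^i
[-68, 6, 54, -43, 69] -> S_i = Random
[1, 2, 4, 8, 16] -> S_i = 1*2^i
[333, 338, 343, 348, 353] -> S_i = 333 + 5*i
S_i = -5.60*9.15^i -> [-5.6, -51.24, -468.85, -4289.94, -39252.96]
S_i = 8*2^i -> [8, 16, 32, 64, 128]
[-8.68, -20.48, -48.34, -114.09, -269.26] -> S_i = -8.68*2.36^i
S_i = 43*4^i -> [43, 172, 688, 2752, 11008]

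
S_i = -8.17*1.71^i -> [-8.17, -13.97, -23.89, -40.85, -69.86]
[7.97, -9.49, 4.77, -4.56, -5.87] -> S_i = Random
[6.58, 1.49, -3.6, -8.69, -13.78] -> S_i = 6.58 + -5.09*i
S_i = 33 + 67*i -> [33, 100, 167, 234, 301]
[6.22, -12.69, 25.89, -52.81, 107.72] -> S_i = 6.22*(-2.04)^i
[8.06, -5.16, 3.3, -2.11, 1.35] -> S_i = 8.06*(-0.64)^i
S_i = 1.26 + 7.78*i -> [1.26, 9.04, 16.82, 24.6, 32.38]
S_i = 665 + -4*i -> [665, 661, 657, 653, 649]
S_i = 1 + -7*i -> [1, -6, -13, -20, -27]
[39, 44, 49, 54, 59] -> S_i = 39 + 5*i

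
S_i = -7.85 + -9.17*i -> [-7.85, -17.02, -26.19, -35.36, -44.53]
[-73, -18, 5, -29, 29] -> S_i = Random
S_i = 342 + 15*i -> [342, 357, 372, 387, 402]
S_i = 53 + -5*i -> [53, 48, 43, 38, 33]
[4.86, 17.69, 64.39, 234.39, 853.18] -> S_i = 4.86*3.64^i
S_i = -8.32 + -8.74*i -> [-8.32, -17.06, -25.8, -34.54, -43.28]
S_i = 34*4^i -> [34, 136, 544, 2176, 8704]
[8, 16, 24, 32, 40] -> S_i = 8 + 8*i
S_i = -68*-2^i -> [-68, 136, -272, 544, -1088]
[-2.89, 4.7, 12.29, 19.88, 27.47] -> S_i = -2.89 + 7.59*i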